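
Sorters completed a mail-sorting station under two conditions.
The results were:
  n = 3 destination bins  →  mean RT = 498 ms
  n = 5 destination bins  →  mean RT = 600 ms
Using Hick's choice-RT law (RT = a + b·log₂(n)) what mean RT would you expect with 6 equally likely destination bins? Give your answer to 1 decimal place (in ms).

Solve the two-equation system in a and b:
  b = (600 − 498) / (log₂ 5 − log₂ 3) = 102 / (2.3219 − 1.5850) = 138.405 ms/bit
  a = 498 − 138.405 × 1.5850 = 278.633 ms
Then RT(6) = 278.633 + 138.405 × log₂ 6 = 278.633 + 138.405 × 2.5850 ≈ 636.405 ms.

636.4 ms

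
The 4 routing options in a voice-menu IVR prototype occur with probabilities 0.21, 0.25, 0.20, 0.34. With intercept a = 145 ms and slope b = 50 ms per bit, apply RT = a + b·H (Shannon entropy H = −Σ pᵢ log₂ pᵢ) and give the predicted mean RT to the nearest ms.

243 ms

Entropy contributions −pᵢ log₂ pᵢ: 0.4728, 0.5000, 0.4644, 0.5292; sum H = 1.9664 bits.
RT = a + bH = 145 + 50·1.9664 = 243.32 ms.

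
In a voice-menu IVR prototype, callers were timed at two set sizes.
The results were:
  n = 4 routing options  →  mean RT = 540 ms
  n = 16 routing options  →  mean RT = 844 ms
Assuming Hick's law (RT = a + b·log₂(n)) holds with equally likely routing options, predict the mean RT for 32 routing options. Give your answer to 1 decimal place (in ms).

996.0 ms

RT is linear in log₂ n, so two points fix the line:
  b = (844 − 540) / (log₂ 16 − log₂ 4) = 304 / (4 − 2) = 152.000 ms/bit
  a = 540 − 152.000 × 2 = 236.000 ms
Then RT(32) = 236.000 + 152.000 × log₂ 32 = 236.000 + 152.000 × 5 ≈ 996.000 ms.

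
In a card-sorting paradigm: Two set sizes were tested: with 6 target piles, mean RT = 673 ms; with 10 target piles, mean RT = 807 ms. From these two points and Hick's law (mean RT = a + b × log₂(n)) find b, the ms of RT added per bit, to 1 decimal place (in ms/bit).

181.8 ms/bit

Slope: b = (807 − 673) / (log₂ 10 − log₂ 6) = 134/0.7370 = 181.827 ms/bit.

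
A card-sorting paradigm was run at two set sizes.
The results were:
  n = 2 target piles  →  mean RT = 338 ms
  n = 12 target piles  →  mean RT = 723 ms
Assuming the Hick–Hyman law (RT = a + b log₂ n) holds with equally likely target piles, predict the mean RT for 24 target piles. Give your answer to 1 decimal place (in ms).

871.9 ms

Fit slope and intercept:
  b = (723 − 338) / (log₂ 12 − log₂ 2) = 385 / (3.5850 − 1) = 148.938 ms/bit
  a = 338 − 148.938 × 1 = 189.062 ms
Then RT(24) = 189.062 + 148.938 × log₂ 24 = 189.062 + 148.938 × 4.5850 ≈ 871.938 ms.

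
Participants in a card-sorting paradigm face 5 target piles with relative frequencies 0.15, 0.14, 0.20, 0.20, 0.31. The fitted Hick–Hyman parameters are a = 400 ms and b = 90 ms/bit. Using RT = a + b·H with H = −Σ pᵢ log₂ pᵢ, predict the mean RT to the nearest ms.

Entropy contributions −pᵢ log₂ pᵢ: 0.4105, 0.3971, 0.4644, 0.4644, 0.5238; sum H = 2.2602 bits.
RT = a + bH = 400 + 90·2.2602 = 603.42 ms.

603 ms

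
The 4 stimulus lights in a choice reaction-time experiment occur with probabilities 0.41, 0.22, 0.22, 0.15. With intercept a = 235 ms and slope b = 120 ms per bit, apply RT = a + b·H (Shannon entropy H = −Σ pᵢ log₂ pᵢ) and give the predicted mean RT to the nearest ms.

H = 0.41·log₂(1/0.41) + 0.22·log₂(1/0.22) + 0.22·log₂(1/0.22) + 0.15·log₂(1/0.15) = 1.8991 bits.
RT = 235 + 120 × 1.8991 = 462.89 ms.

463 ms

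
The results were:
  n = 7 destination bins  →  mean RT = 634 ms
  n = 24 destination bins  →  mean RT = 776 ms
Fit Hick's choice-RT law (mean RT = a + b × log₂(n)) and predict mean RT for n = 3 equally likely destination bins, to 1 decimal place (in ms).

With log₂ n on the abscissa the relation is linear; from the two conditions:
  b = (776 − 634) / (log₂ 24 − log₂ 7) = 142 / (4.5850 − 2.8074) = 79.883 ms/bit
  a = 634 − 79.883 × 2.8074 = 409.741 ms
Then RT(3) = 409.741 + 79.883 × log₂ 3 = 409.741 + 79.883 × 1.5850 ≈ 536.352 ms.

536.4 ms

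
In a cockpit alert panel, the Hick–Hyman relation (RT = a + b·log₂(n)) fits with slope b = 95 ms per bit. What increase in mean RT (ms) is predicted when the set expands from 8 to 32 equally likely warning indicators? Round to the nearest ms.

ΔRT = (a + b log₂ n₂) − (a + b log₂ n₁) = b·(log₂ n₂ − log₂ n₁).
log₂(32) − log₂(8) = log₂(32/8) = log₂(4) = 2.
ΔRT = 95 × 2.0000 = 190.000 ms.

190 ms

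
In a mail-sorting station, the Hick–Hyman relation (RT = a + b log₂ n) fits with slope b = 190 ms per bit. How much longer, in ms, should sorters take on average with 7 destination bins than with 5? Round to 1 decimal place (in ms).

92.2 ms

Only the slope matters, since a is common to both: ΔRT = b·log₂(n₂/n₁).
log₂(7) − log₂(5) = 2.8074 − 2.3219 = 0.4854.
ΔRT = 190 × 0.4854 = 92.231 ms.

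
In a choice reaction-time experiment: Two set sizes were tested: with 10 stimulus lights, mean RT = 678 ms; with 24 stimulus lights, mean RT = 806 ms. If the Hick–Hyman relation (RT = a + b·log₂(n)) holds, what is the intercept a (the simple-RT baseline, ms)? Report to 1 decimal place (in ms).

Slope: b = (806 − 678) / (log₂ 24 − log₂ 10) = 128/1.2630 = 101.343 ms/bit.
Intercept: a = 678 − 101.343·log₂(10) = 341.345 ms.

341.3 ms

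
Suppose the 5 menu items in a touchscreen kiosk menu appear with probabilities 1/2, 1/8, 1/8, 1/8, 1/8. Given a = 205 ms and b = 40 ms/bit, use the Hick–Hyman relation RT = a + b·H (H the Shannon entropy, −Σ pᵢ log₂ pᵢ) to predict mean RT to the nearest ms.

285 ms

H = −Σ pᵢ log₂ pᵢ = 0.5·1 + 0.125·3 + 0.125·3 + 0.125·3 + 0.125·3 = 2.000 bits.
RT = 205 + 40 × 2.000 = 285.00 ms.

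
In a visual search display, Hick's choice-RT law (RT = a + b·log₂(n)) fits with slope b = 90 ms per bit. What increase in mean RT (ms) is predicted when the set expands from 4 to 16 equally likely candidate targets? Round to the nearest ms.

ΔRT = (a + b log₂ n₂) − (a + b log₂ n₁) = b·(log₂ n₂ − log₂ n₁).
log₂(16) − log₂(4) = log₂(16/4) = log₂(4) = 2.
ΔRT = 90 × 2.0000 = 180.000 ms.

180 ms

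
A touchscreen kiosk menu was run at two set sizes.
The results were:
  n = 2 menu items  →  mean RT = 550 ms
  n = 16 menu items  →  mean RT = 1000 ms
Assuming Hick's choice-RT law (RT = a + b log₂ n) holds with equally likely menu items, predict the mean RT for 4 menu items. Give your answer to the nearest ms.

700 ms

Solve the two-equation system in a and b:
  b = (1000 − 550) / (log₂ 16 − log₂ 2) = 450 / (4 − 1) = 150 ms/bit
  a = 550 − 150 × 1 = 400 ms
Then RT(4) = 400 + 150 × log₂ 4 = 400 + 150 × 2 ≈ 700.000 ms.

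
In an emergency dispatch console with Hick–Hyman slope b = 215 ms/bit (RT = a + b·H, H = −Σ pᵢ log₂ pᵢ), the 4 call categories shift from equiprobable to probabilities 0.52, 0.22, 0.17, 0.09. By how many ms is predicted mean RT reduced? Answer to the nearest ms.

The RT saving is b·ΔH. Equiprobable H₀ = log₂(4) = 2.0000 bits; with the given probabilities H = 1.7184 bits.
b·(H₀ − H) = 215 × (2.0000 − 1.7184) = 60.55 ms.

61 ms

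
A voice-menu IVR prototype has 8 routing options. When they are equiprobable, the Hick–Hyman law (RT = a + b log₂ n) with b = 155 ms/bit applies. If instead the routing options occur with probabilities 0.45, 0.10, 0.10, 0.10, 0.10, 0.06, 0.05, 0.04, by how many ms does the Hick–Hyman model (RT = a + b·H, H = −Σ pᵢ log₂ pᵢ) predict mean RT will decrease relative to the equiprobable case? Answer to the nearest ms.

The RT saving is b·ΔH. Equiprobable H₀ = log₂(8) = 3.0000 bits; with the given probabilities H = 2.4926 bits.
b·(H₀ − H) = 155 × (3.0000 − 2.4926) = 78.65 ms.

79 ms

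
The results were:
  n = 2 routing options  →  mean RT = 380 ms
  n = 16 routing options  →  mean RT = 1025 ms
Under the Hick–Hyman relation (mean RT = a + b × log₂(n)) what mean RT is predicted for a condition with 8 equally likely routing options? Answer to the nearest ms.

RT is linear in log₂ n, so two points fix the line:
  b = (1025 − 380) / (log₂ 16 − log₂ 2) = 645 / (4 − 1) = 215 ms/bit
  a = 380 − 215 × 1 = 165 ms
Then RT(8) = 165 + 215 × log₂ 8 = 165 + 215 × 3 ≈ 810.000 ms.

810 ms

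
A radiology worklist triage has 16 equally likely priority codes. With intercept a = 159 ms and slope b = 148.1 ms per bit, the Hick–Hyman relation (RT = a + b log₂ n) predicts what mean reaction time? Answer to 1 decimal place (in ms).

751.4 ms

log₂(16) = 4 bits, so RT = 159 + 148.1 × 4 ≈ 751.400 ms.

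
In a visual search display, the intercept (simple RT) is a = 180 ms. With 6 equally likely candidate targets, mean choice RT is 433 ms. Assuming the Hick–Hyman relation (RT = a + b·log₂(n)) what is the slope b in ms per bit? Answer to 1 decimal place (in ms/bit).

6 alternatives carry log₂ 6 = 2.5850 bits; the choice cost is 433 − 180 = 253 ms, so b = 253/2.5850 = 97.874 ms/bit.

97.9 ms/bit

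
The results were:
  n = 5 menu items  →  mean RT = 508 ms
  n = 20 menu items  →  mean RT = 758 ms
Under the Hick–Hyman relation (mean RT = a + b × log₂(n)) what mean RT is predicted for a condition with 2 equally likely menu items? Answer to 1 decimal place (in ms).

342.8 ms

With log₂ n on the abscissa the relation is linear; from the two conditions:
  b = (758 − 508) / (log₂ 20 − log₂ 5) = 250 / (4.3219 − 2.3219) = 125.000 ms/bit
  a = 508 − 125.000 × 2.3219 = 217.759 ms
Then RT(2) = 217.759 + 125.000 × log₂ 2 = 217.759 + 125.000 × 1 ≈ 342.759 ms.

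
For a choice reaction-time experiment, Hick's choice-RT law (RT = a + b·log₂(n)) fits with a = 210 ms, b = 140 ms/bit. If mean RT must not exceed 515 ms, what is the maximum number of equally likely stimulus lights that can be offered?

Information budget: (515 − 210)/140 = 2.1786 bits, so n ≤ 2^2.1786 = 4.527 → at most 4.

4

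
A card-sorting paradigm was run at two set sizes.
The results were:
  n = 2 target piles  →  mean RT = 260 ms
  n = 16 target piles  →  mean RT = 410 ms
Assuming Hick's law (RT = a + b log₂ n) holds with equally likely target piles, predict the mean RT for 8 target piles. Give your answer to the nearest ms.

With log₂ n on the abscissa the relation is linear; from the two conditions:
  b = (410 − 260) / (log₂ 16 − log₂ 2) = 150 / (4 − 1) = 50 ms/bit
  a = 260 − 50 × 1 = 210 ms
Then RT(8) = 210 + 50 × log₂ 8 = 210 + 50 × 3 ≈ 360.000 ms.

360 ms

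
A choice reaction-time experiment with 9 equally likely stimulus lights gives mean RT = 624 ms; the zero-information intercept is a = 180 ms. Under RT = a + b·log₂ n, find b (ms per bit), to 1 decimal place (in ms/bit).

140.1 ms/bit

9 alternatives carry log₂ 9 = 3.1699 bits; the choice cost is 624 − 180 = 444 ms, so b = 444/3.1699 = 140.066 ms/bit.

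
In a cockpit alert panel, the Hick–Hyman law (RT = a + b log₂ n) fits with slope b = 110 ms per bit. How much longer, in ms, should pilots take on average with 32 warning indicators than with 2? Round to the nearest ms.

ΔRT = (a + b log₂ n₂) − (a + b log₂ n₁) = b·(log₂ n₂ − log₂ n₁).
log₂(32) − log₂(2) = log₂(32/2) = log₂(16) = 4.
ΔRT = 110 × 4.0000 = 440.000 ms.

440 ms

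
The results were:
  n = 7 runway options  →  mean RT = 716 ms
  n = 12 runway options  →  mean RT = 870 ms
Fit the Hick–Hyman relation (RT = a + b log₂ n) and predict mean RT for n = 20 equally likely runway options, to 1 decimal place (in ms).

RT is linear in log₂ n, so two points fix the line:
  b = (870 − 716) / (log₂ 12 − log₂ 7) = 154 / (3.5850 − 2.8074) = 198.043 ms/bit
  a = 716 − 198.043 × 2.8074 = 160.022 ms
Then RT(20) = 160.022 + 198.043 × log₂ 20 = 160.022 + 198.043 × 4.3219 ≈ 1015.951 ms.

1016.0 ms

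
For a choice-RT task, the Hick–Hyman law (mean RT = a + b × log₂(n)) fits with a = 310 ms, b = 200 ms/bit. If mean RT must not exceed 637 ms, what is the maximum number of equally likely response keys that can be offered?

Information budget: (637 − 310)/200 = 1.6350 bits, so n ≤ 2^1.6350 = 3.106 → at most 3.

3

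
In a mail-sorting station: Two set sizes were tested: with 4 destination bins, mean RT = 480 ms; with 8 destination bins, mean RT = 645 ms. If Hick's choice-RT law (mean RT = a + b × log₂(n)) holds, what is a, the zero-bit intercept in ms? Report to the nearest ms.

150 ms

The slope on a log₂ axis is (645 − 480) / (3 − 2) = 165 ms/bit.
a = RT₁ − b·log₂ n₁ = 480 − 165 × 2 = 150.000 ms.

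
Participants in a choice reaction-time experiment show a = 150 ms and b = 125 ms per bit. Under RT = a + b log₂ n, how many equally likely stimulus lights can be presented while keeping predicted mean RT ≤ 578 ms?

10

125·log₂ n ≤ 578 − 150 = 428, giving log₂ n ≤ 3.4240 and n ≤ 10.733. The largest whole number is 10.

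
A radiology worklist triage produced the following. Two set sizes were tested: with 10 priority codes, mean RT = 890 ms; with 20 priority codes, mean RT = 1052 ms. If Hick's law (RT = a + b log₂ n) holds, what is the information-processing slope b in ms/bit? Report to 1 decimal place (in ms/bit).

b = (RT₂ − RT₁)/(log₂ n₂ − log₂ n₁) = (1052 − 890)/(4.3219 − 3.3219) = 162.000 ms/bit.

162.0 ms/bit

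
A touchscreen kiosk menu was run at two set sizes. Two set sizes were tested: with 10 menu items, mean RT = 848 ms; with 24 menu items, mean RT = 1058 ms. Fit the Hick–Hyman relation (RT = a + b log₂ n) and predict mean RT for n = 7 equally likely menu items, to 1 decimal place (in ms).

With log₂ n on the abscissa the relation is linear; from the two conditions:
  b = (1058 − 848) / (log₂ 24 − log₂ 10) = 210 / (4.5850 − 3.3219) = 166.266 ms/bit
  a = 848 − 166.266 × 3.3219 = 295.675 ms
Then RT(7) = 295.675 + 166.266 × log₂ 7 = 295.675 + 166.266 × 2.8074 ≈ 762.444 ms.

762.4 ms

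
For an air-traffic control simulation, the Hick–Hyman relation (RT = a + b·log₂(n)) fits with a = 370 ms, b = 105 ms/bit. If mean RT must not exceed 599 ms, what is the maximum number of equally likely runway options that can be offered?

4

105·log₂ n ≤ 599 − 370 = 229, giving log₂ n ≤ 2.1810 and n ≤ 4.535. The largest whole number is 4.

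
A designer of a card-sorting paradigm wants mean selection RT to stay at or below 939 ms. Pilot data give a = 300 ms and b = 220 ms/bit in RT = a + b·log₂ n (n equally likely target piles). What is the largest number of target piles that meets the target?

Information budget: (939 − 300)/220 = 2.9045 bits, so n ≤ 2^2.9045 = 7.488 → at most 7.

7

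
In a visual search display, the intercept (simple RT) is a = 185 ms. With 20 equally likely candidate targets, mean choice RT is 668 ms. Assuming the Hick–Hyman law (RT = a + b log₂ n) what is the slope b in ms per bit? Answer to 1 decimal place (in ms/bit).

111.8 ms/bit

b = (668 − 185) / log₂(20) = 483 / 4.3219 = 111.756 ms/bit.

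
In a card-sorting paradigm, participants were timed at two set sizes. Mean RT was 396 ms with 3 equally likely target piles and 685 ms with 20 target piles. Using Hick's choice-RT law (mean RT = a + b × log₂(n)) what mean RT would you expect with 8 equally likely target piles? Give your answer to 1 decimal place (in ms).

Fit slope and intercept:
  b = (685 − 396) / (log₂ 20 − log₂ 3) = 289 / (4.3219 − 1.5850) = 105.591 ms/bit
  a = 396 − 105.591 × 1.5850 = 228.642 ms
Then RT(8) = 228.642 + 105.591 × log₂ 8 = 228.642 + 105.591 × 3 ≈ 545.416 ms.

545.4 ms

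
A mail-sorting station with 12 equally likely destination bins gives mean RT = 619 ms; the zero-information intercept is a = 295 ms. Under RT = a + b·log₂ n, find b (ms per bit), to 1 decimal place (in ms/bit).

12 alternatives carry log₂ 12 = 3.5850 bits; the choice cost is 619 − 295 = 324 ms, so b = 324/3.5850 = 90.378 ms/bit.

90.4 ms/bit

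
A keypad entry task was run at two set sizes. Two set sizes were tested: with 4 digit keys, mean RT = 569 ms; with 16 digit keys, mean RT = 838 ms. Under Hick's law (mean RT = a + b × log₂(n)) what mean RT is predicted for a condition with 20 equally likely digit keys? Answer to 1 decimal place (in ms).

881.3 ms

Fit slope and intercept:
  b = (838 − 569) / (log₂ 16 − log₂ 4) = 269 / (4 − 2) = 134.500 ms/bit
  a = 569 − 134.500 × 2 = 300.000 ms
Then RT(20) = 300.000 + 134.500 × log₂ 20 = 300.000 + 134.500 × 4.3219 ≈ 881.299 ms.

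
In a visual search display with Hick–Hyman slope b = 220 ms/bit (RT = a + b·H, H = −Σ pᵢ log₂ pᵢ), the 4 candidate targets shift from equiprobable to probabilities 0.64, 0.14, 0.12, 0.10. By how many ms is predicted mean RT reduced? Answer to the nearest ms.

108 ms

Equiprobable entropy H₀ = log₂ 4 = 2.0000 bits.
Skewed entropy H = −Σ pᵢ log₂ pᵢ = 1.5084 bits.
ΔRT = b·(H₀ − H) = 220 × 0.4916 = 108.14 ms.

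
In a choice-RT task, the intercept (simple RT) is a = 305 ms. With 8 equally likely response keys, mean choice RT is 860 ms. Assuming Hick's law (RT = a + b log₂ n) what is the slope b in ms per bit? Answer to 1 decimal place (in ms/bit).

log₂(8) = 3 bits.
b = (RT − a)/log₂ n = (860 − 305) / 3 = 185.000 ms/bit.

185.0 ms/bit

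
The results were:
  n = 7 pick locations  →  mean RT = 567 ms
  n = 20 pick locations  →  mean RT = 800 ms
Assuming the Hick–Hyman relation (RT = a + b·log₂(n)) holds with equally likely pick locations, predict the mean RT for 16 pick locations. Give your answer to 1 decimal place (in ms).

750.5 ms

RT is linear in log₂ n, so two points fix the line:
  b = (800 − 567) / (log₂ 20 − log₂ 7) = 233 / (4.3219 − 2.8074) = 153.839 ms/bit
  a = 567 − 153.839 × 2.8074 = 135.120 ms
Then RT(16) = 135.120 + 153.839 × log₂ 16 = 135.120 + 153.839 × 4 ≈ 750.475 ms.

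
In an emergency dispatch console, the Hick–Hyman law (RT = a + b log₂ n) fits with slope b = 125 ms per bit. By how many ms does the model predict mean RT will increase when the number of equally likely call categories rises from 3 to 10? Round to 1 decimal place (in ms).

217.1 ms

The intercept a cancels: ΔRT = b·(log₂ n₂ − log₂ n₁) = b·log₂(n₂/n₁).
log₂(10) − log₂(3) = 3.3219 − 1.5850 = 1.7370.
ΔRT = 125 × 1.7370 = 217.121 ms.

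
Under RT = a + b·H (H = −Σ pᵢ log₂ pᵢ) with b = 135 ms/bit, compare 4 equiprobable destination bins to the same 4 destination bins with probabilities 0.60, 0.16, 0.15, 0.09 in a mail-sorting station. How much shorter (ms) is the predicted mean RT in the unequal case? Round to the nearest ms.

Equiprobable entropy H₀ = log₂ 4 = 2.0000 bits.
Skewed entropy H = −Σ pᵢ log₂ pᵢ = 1.5884 bits.
ΔRT = b·(H₀ − H) = 135 × 0.4116 = 55.57 ms.

56 ms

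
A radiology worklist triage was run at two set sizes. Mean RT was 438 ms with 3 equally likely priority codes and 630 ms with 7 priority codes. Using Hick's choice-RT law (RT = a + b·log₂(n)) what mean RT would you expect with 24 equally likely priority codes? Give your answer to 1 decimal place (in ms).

909.2 ms

Solve the two-equation system in a and b:
  b = (630 − 438) / (log₂ 7 − log₂ 3) = 192 / (2.8074 − 1.5850) = 157.069 ms/bit
  a = 438 − 157.069 × 1.5850 = 189.051 ms
Then RT(24) = 189.051 + 157.069 × log₂ 24 = 189.051 + 157.069 × 4.5850 ≈ 909.207 ms.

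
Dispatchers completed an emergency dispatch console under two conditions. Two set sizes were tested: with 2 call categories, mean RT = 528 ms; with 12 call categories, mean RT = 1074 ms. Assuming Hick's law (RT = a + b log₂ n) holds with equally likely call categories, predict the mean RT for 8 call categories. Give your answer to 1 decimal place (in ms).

950.4 ms

RT is linear in log₂ n, so two points fix the line:
  b = (1074 − 528) / (log₂ 12 − log₂ 2) = 546 / (3.5850 − 1) = 211.222 ms/bit
  a = 528 − 211.222 × 1 = 316.778 ms
Then RT(8) = 316.778 + 211.222 × log₂ 8 = 316.778 + 211.222 × 3 ≈ 950.443 ms.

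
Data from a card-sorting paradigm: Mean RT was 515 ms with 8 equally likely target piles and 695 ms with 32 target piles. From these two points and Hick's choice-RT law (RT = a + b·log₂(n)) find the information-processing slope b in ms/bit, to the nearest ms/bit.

The slope on a log₂ axis is (695 − 515) / (5 − 3) = 90 ms/bit.

90 ms/bit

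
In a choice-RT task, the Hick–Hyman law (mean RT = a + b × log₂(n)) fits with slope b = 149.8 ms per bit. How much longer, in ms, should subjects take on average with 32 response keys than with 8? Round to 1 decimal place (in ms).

299.6 ms

ΔRT = (a + b log₂ n₂) − (a + b log₂ n₁) = b·(log₂ n₂ − log₂ n₁).
log₂(32) − log₂(8) = log₂(32/8) = log₂(4) = 2.
ΔRT = 149.8 × 2.0000 = 299.600 ms.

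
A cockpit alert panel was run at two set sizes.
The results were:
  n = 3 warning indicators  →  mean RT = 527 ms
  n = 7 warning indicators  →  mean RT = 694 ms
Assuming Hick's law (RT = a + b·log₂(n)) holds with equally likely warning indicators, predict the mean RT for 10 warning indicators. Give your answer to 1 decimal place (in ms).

With log₂ n on the abscissa the relation is linear; from the two conditions:
  b = (694 − 527) / (log₂ 7 − log₂ 3) = 167 / (2.8074 − 1.5850) = 136.617 ms/bit
  a = 527 − 136.617 × 1.5850 = 310.467 ms
Then RT(10) = 310.467 + 136.617 × log₂ 10 = 310.467 + 136.617 × 3.3219 ≈ 764.300 ms.

764.3 ms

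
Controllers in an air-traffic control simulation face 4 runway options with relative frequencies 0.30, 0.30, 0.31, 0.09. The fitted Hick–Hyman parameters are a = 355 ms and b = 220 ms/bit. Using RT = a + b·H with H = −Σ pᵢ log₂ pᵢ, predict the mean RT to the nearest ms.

H = 0.30·log₂(1/0.30) + 0.30·log₂(1/0.30) + 0.31·log₂(1/0.31) + 0.09·log₂(1/0.09) = 1.8786 bits.
RT = 355 + 220 × 1.8786 = 768.30 ms.

768 ms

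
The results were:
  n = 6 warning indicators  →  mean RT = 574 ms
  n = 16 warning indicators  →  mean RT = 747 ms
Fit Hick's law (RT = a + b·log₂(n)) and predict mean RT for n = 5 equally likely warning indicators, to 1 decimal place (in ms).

Fit slope and intercept:
  b = (747 − 574) / (log₂ 16 − log₂ 6) = 173 / (4 − 2.5850) = 122.258 ms/bit
  a = 574 − 122.258 × 2.5850 = 257.967 ms
Then RT(5) = 257.967 + 122.258 × log₂ 5 = 257.967 + 122.258 × 2.3219 ≈ 541.842 ms.

541.8 ms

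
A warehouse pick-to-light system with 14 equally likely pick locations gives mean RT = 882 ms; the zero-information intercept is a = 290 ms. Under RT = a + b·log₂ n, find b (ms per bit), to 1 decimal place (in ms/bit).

log₂(14) = 3.8074 bits.
b = (RT − a)/log₂ n = (882 − 290) / 3.8074 = 155.489 ms/bit.

155.5 ms/bit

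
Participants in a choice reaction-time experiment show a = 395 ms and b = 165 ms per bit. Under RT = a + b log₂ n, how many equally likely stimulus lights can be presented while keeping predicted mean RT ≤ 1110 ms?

165·log₂ n ≤ 1110 − 395 = 715, giving log₂ n ≤ 4.3333 and n ≤ 20.159. The largest whole number is 20.

20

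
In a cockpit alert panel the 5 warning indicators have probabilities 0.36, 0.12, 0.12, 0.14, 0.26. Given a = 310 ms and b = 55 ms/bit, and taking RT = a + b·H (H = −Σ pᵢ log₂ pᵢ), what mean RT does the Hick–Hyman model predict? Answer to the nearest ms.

Entropy contributions −pᵢ log₂ pᵢ: 0.5306, 0.3671, 0.3671, 0.3971, 0.5053; sum H = 2.1671 bits.
RT = a + bH = 310 + 55·2.1671 = 429.19 ms.

429 ms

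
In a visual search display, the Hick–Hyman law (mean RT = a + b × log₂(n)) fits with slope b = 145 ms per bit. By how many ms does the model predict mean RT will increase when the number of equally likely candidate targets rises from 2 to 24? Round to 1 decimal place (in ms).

ΔRT = (a + b log₂ n₂) − (a + b log₂ n₁) = b·(log₂ n₂ − log₂ n₁).
log₂(24) − log₂(2) = 4.5850 − 1 = 3.5850.
ΔRT = 145 × 3.5850 = 519.820 ms.

519.8 ms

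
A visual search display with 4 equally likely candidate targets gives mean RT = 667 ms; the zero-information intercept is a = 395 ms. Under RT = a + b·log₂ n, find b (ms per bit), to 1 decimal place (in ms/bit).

136.0 ms/bit

4 alternatives carry log₂ 4 = 2 bits; the choice cost is 667 − 395 = 272 ms, so b = 272/2 = 136.000 ms/bit.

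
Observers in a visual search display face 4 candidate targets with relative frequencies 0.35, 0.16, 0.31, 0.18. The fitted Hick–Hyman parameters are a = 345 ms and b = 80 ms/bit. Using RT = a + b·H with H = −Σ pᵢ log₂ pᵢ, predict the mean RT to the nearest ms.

Entropy contributions −pᵢ log₂ pᵢ: 0.5301, 0.4230, 0.5238, 0.4453; sum H = 1.9222 bits.
RT = a + bH = 345 + 80·1.9222 = 498.78 ms.

499 ms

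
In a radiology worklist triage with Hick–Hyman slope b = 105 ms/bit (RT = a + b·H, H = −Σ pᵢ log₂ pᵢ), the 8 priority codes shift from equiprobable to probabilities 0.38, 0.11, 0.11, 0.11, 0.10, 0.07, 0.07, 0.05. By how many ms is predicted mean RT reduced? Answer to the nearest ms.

35 ms

The RT saving is b·ΔH. Equiprobable H₀ = log₂(8) = 3.0000 bits; with the given probabilities H = 2.6667 bits.
b·(H₀ − H) = 105 × (3.0000 − 2.6667) = 35.00 ms.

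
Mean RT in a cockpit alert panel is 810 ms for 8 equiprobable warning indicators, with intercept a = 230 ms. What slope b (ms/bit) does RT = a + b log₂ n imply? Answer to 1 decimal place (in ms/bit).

8 alternatives carry log₂ 8 = 3 bits; the choice cost is 810 − 230 = 580 ms, so b = 580/3 = 193.333 ms/bit.

193.3 ms/bit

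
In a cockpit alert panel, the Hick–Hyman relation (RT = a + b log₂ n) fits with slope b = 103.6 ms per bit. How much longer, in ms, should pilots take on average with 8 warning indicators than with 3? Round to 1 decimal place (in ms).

146.6 ms

ΔRT = (a + b log₂ n₂) − (a + b log₂ n₁) = b·(log₂ n₂ − log₂ n₁).
log₂(8) − log₂(3) = 3 − 1.5850 = 1.4150.
ΔRT = 103.6 × 1.4150 = 146.598 ms.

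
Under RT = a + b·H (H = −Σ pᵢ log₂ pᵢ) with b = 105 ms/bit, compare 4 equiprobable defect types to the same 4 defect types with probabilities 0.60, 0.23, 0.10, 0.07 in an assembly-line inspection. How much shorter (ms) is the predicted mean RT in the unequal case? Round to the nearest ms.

The RT saving is b·ΔH. Equiprobable H₀ = log₂(4) = 2.0000 bits; with the given probabilities H = 1.5306 bits.
b·(H₀ − H) = 105 × (2.0000 − 1.5306) = 49.29 ms.

49 ms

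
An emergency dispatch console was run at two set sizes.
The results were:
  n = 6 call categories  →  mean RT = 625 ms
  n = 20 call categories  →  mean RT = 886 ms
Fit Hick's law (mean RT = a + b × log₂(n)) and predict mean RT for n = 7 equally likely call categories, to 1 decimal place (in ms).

RT is linear in log₂ n, so two points fix the line:
  b = (886 − 625) / (log₂ 20 − log₂ 6) = 261 / (4.3219 − 2.5850) = 150.262 ms/bit
  a = 625 − 150.262 × 2.5850 = 236.578 ms
Then RT(7) = 236.578 + 150.262 × log₂ 7 = 236.578 + 150.262 × 2.8074 ≈ 658.417 ms.

658.4 ms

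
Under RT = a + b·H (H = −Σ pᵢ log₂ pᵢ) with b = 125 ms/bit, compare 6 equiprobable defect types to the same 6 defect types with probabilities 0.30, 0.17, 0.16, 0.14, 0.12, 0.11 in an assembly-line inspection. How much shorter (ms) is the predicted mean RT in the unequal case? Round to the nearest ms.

11 ms

The RT saving is b·ΔH. Equiprobable H₀ = log₂(6) = 2.5850 bits; with the given probabilities H = 2.4932 bits.
b·(H₀ − H) = 125 × (2.5850 − 2.4932) = 11.48 ms.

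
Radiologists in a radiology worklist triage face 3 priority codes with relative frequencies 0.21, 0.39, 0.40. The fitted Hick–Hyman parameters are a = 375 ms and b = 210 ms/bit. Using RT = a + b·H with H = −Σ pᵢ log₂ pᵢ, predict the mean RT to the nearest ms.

H = 0.21·log₂(1/0.21) + 0.39·log₂(1/0.39) + 0.40·log₂(1/0.40) = 1.5314 bits.
RT = 375 + 210 × 1.5314 = 696.59 ms.

697 ms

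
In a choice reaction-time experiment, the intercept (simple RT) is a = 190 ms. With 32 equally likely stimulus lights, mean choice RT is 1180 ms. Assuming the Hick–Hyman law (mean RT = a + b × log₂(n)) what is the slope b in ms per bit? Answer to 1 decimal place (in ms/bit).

198.0 ms/bit

log₂(32) = 5 bits.
b = (RT − a)/log₂ n = (1180 − 190) / 5 = 198.000 ms/bit.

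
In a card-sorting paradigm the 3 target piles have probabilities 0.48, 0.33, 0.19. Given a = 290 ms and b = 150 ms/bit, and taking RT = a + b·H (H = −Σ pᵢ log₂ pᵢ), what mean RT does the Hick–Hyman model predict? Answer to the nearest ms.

Entropy contributions −pᵢ log₂ pᵢ: 0.5083, 0.5278, 0.4552; sum H = 1.4913 bits.
RT = a + bH = 290 + 150·1.4913 = 513.70 ms.

514 ms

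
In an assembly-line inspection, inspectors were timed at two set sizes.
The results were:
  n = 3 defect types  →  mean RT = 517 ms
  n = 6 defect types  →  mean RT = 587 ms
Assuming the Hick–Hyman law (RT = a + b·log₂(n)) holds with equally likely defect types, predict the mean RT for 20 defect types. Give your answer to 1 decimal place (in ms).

With log₂ n on the abscissa the relation is linear; from the two conditions:
  b = (587 − 517) / (log₂ 6 − log₂ 3) = 70 / (2.5850 − 1.5850) = 70.000 ms/bit
  a = 517 − 70.000 × 1.5850 = 406.053 ms
Then RT(20) = 406.053 + 70.000 × log₂ 20 = 406.053 + 70.000 × 4.3219 ≈ 708.588 ms.

708.6 ms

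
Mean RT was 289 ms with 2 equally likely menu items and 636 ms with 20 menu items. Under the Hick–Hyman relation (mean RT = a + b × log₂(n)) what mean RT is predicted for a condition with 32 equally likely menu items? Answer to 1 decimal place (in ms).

Solve the two-equation system in a and b:
  b = (636 − 289) / (log₂ 20 − log₂ 2) = 347 / (4.3219 − 1) = 104.457 ms/bit
  a = 289 − 104.457 × 1 = 184.543 ms
Then RT(32) = 184.543 + 104.457 × log₂ 32 = 184.543 + 104.457 × 5 ≈ 706.830 ms.

706.8 ms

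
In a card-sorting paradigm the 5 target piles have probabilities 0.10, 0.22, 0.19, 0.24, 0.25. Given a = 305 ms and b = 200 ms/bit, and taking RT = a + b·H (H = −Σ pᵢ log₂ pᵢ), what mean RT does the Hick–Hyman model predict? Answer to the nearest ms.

Entropy contributions −pᵢ log₂ pᵢ: 0.3322, 0.4806, 0.4552, 0.4941, 0.5000; sum H = 2.2621 bits.
RT = a + bH = 305 + 200·2.2621 = 757.43 ms.

757 ms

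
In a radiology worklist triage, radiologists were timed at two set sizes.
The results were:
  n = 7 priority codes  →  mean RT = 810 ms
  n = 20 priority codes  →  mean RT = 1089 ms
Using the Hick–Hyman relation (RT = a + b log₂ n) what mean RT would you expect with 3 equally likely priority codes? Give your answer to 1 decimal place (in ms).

584.8 ms

Solve the two-equation system in a and b:
  b = (1089 − 810) / (log₂ 20 − log₂ 7) = 279 / (4.3219 − 2.8074) = 184.210 ms/bit
  a = 810 − 184.210 × 2.8074 = 292.856 ms
Then RT(3) = 292.856 + 184.210 × log₂ 3 = 292.856 + 184.210 × 1.5850 ≈ 584.823 ms.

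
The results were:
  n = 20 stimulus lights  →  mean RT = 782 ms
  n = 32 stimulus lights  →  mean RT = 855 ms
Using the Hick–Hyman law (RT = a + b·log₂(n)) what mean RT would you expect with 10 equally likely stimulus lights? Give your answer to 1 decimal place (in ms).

674.3 ms

Fit slope and intercept:
  b = (855 − 782) / (log₂ 32 − log₂ 20) = 73 / (5 − 4.3219) = 107.658 ms/bit
  a = 782 − 107.658 × 4.3219 = 316.709 ms
Then RT(10) = 316.709 + 107.658 × log₂ 10 = 316.709 + 107.658 × 3.3219 ≈ 674.342 ms.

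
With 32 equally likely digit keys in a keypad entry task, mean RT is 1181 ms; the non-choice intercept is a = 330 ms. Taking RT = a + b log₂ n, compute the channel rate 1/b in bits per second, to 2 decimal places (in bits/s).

b = (1181 − 330)/log₂ 32 = 851/5 = 170.200 ms per bit = 0.17020 s/bit; the reciprocal is 5.875 bits/s.

5.88 bits/s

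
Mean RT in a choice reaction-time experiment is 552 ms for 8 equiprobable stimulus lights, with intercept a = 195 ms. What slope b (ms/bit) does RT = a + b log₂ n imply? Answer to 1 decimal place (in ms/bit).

log₂(8) = 3 bits.
b = (RT − a)/log₂ n = (552 − 195) / 3 = 119.000 ms/bit.

119.0 ms/bit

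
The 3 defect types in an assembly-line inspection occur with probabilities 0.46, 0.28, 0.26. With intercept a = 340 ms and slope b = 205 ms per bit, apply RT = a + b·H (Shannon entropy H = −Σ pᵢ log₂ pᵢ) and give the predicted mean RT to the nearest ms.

Entropy contributions −pᵢ log₂ pᵢ: 0.5153, 0.5142, 0.5053; sum H = 1.5348 bits.
RT = a + bH = 340 + 205·1.5348 = 654.64 ms.

655 ms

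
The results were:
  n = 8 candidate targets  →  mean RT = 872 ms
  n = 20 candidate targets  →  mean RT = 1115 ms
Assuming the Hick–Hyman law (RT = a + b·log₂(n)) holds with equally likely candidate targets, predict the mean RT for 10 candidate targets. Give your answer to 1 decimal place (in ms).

931.2 ms

RT is linear in log₂ n, so two points fix the line:
  b = (1115 − 872) / (log₂ 20 − log₂ 8) = 243 / (4.3219 − 3) = 183.822 ms/bit
  a = 872 − 183.822 × 3 = 320.533 ms
Then RT(10) = 320.533 + 183.822 × log₂ 10 = 320.533 + 183.822 × 3.3219 ≈ 931.178 ms.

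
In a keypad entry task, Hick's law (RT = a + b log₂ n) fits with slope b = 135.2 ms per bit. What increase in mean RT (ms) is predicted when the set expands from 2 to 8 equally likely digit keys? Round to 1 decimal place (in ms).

ΔRT = (a + b log₂ n₂) − (a + b log₂ n₁) = b·(log₂ n₂ − log₂ n₁).
log₂(8) − log₂(2) = log₂(8/2) = log₂(4) = 2.
ΔRT = 135.2 × 2.0000 = 270.400 ms.

270.4 ms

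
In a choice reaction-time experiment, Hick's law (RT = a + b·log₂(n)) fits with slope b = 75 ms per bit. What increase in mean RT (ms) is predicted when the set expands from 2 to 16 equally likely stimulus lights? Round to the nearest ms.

Only the slope matters, since a is common to both: ΔRT = b·log₂(n₂/n₁).
log₂(16) − log₂(2) = log₂(16/2) = log₂(8) = 3.
ΔRT = 75 × 3.0000 = 225.000 ms.

225 ms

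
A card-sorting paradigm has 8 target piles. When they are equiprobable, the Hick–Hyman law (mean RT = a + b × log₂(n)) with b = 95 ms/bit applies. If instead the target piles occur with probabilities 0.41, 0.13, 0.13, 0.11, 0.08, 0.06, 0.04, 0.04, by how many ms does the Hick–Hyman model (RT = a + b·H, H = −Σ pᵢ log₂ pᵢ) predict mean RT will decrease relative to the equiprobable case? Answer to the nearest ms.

Equiprobable entropy H₀ = log₂ 8 = 3.0000 bits.
Skewed entropy H = −Σ pᵢ log₂ pᵢ = 2.5495 bits.
ΔRT = b·(H₀ − H) = 95 × 0.4505 = 42.80 ms.

43 ms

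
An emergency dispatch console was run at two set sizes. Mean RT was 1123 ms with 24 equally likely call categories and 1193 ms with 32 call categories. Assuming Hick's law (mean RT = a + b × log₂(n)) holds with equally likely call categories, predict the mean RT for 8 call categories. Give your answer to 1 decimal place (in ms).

With log₂ n on the abscissa the relation is linear; from the two conditions:
  b = (1193 − 1123) / (log₂ 32 − log₂ 24) = 70 / (5 − 4.5850) = 168.659 ms/bit
  a = 1123 − 168.659 × 4.5850 = 349.703 ms
Then RT(8) = 349.703 + 168.659 × log₂ 8 = 349.703 + 168.659 × 3 ≈ 855.681 ms.

855.7 ms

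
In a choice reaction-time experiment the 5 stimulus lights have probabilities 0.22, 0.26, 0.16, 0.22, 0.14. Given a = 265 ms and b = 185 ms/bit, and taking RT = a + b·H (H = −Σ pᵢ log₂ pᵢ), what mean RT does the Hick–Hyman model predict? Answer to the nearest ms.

688 ms

Entropy contributions −pᵢ log₂ pᵢ: 0.4806, 0.5053, 0.4230, 0.4806, 0.3971; sum H = 2.2866 bits.
RT = a + bH = 265 + 185·2.2866 = 688.01 ms.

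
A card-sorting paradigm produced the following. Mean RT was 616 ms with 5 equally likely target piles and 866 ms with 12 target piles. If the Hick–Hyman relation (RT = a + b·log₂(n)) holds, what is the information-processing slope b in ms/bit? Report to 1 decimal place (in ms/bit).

b = (RT₂ − RT₁)/(log₂ n₂ − log₂ n₁) = (866 − 616)/(3.5850 − 2.3219) = 197.936 ms/bit.

197.9 ms/bit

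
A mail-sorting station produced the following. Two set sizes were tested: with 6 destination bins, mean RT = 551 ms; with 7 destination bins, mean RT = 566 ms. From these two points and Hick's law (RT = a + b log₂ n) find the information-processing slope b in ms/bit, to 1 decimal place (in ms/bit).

Slope: b = (566 − 551) / (log₂ 7 − log₂ 6) = 15/0.2224 = 67.448 ms/bit.

67.4 ms/bit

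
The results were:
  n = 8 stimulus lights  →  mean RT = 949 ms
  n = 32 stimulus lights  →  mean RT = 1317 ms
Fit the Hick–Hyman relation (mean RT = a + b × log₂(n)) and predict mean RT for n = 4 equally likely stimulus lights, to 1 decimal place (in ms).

765.0 ms

RT is linear in log₂ n, so two points fix the line:
  b = (1317 − 949) / (log₂ 32 − log₂ 8) = 368 / (5 − 3) = 184.000 ms/bit
  a = 949 − 184.000 × 3 = 397.000 ms
Then RT(4) = 397.000 + 184.000 × log₂ 4 = 397.000 + 184.000 × 2 ≈ 765.000 ms.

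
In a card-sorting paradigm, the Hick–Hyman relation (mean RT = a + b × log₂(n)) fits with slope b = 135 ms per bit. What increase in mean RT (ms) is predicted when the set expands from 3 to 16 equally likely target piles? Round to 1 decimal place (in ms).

The intercept a cancels: ΔRT = b·(log₂ n₂ − log₂ n₁) = b·log₂(n₂/n₁).
log₂(16) − log₂(3) = 4 − 1.5850 = 2.4150.
ΔRT = 135 × 2.4150 = 326.030 ms.

326.0 ms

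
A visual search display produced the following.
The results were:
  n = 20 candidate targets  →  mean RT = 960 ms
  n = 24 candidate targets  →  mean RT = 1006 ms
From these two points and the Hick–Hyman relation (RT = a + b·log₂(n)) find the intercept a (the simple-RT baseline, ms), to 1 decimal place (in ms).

204.2 ms

b = (RT₂ − RT₁)/(log₂ n₂ − log₂ n₁) = (1006 − 960)/(4.5850 − 4.3219) = 174.882 ms/bit.
Intercept: a = 960 − 174.882·log₂(20) = 204.172 ms.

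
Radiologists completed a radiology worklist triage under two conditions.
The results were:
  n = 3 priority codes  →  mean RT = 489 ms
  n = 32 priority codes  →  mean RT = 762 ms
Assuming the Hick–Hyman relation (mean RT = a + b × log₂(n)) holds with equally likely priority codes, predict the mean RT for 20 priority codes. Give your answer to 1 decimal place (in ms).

Solve the two-equation system in a and b:
  b = (762 − 489) / (log₂ 32 − log₂ 3) = 273 / (5 − 1.5850) = 79.941 ms/bit
  a = 489 − 79.941 × 1.5850 = 362.297 ms
Then RT(20) = 362.297 + 79.941 × log₂ 20 = 362.297 + 79.941 × 4.3219 ≈ 707.795 ms.

707.8 ms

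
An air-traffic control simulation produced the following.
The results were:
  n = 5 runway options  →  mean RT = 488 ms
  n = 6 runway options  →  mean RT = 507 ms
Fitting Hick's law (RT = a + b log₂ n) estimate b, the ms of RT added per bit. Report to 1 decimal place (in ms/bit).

72.2 ms/bit

Slope: b = (507 − 488) / (log₂ 6 − log₂ 5) = 19/0.2630 = 72.234 ms/bit.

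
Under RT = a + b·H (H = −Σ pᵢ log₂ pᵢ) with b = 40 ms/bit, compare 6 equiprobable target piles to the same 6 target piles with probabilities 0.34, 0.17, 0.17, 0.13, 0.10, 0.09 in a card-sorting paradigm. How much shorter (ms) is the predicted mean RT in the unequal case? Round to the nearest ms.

6 ms

Equiprobable entropy H₀ = log₂ 6 = 2.5850 bits.
Skewed entropy H = −Σ pᵢ log₂ pᵢ = 2.4258 bits.
ΔRT = b·(H₀ − H) = 40 × 0.1591 = 6.36 ms.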